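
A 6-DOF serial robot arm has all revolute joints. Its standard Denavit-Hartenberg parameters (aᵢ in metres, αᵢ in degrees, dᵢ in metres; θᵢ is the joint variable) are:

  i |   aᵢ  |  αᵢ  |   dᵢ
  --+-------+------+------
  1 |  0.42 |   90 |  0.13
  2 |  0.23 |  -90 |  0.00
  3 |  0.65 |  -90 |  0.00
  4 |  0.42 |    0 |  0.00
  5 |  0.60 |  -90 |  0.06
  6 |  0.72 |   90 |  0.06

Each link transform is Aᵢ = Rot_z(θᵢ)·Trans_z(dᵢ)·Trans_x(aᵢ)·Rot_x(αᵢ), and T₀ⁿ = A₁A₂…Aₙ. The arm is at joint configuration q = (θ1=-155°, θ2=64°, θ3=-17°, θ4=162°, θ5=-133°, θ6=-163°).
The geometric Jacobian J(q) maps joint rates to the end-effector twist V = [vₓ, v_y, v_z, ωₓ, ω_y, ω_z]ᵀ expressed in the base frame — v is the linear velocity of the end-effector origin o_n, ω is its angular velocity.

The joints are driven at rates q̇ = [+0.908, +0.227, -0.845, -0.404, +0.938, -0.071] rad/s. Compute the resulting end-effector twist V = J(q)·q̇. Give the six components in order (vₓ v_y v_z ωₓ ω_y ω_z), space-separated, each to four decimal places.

o_n = [-0.5801, -0.5095, 0.4705]
J₁: ẑ×o_n = [0.5095, -0.5801, 0.0000], ω = ẑ
J2: z=[-0.4226, 0.9063, 0.0000] o=[-0.3806, -0.1775, 0.1300] → [0.3086, 0.1439, 0.3211, -0.4226, 0.9063, 0.0000]
J3: z=[0.8146, 0.3798, 0.4384] o=[-0.4720, -0.2201, 0.3367] → [0.1777, -0.1564, -0.1947, 0.8146, 0.3798, 0.4384]
J4: z=[0.2880, -0.9209, 0.2628] o=[-0.7993, -0.1630, 0.8954] → [0.4823, 0.1800, 0.1020, 0.2880, -0.9209, 0.2628]
J5: z=[0.2880, -0.9209, 0.2628] o=[-0.7039, -0.2474, 0.4952] → [0.0916, 0.0396, 0.0385, 0.2880, -0.9209, 0.2628]
J6: z=[-0.4683, -0.3748, -0.8001] o=[-1.1878, -0.3671, 0.8345] → [0.0225, -0.6567, 0.2944, -0.4683, -0.3748, -0.8001]
V = J·q̇ = [0.2720, -0.3509, 0.2114, -0.5972, -0.5804, 0.7347]

0.2720 -0.3509 0.2114 -0.5972 -0.5804 0.7347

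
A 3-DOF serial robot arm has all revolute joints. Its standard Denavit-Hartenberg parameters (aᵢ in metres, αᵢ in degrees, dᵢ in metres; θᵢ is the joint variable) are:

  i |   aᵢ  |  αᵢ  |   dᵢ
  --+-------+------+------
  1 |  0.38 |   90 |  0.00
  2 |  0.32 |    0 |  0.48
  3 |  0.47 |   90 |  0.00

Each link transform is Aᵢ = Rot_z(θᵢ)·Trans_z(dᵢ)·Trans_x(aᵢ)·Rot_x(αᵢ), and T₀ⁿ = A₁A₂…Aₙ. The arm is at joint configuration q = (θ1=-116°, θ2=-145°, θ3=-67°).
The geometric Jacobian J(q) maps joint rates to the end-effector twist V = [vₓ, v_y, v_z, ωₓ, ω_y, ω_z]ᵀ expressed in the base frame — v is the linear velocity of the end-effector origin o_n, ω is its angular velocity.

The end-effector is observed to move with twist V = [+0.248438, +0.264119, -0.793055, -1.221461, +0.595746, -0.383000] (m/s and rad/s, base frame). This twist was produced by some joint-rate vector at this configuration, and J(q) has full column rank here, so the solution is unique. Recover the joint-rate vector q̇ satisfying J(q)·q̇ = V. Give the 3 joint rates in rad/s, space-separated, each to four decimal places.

-0.3830 0.9590 0.4000

o_n = [-0.3084, 0.4627, 0.0655]
J₁: ẑ×o_n = [-0.4627, -0.3084, 0.0000], ω = ẑ
J2: z=[-0.8988, 0.4384, 0.0000] o=[-0.1666, -0.3415, 0.0000] → [0.0287, 0.0589, -0.6607, -0.8988, 0.4384, 0.0000]
J3: z=[-0.8988, 0.4384, 0.0000] o=[-0.4831, 0.1045, -0.1835] → [0.1092, 0.2239, -0.3986, -0.8988, 0.4384, 0.0000]
q̇ = J⁺·V = [-0.3830, 0.9590, 0.4000]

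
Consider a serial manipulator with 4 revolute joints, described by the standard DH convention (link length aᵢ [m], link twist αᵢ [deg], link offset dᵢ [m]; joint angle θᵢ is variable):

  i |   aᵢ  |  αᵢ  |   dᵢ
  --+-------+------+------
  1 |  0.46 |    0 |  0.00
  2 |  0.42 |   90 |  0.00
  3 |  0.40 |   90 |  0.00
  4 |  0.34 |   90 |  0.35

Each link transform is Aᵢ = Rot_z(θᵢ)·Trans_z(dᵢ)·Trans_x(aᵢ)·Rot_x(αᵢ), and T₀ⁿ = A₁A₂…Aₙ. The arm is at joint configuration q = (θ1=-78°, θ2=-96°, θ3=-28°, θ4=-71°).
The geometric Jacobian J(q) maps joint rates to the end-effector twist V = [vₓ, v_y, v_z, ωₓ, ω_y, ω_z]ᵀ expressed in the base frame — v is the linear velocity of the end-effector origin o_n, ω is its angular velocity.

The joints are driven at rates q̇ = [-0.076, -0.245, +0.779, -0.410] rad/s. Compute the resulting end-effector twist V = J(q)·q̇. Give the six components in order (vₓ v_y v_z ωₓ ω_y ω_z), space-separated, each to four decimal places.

o_n = [-0.5735, -0.8435, -0.5488]
J₁: ẑ×o_n = [0.8435, -0.5735, 0.0000], ω = ẑ
J2: z=[0.0000, 0.0000, 1.0000] o=[0.0956, -0.4499, 0.0000] → [0.3936, -0.6691, 0.0000, 0.0000, 0.0000, 1.0000]
J3: z=[-0.1045, 0.9945, 0.0000] o=[-0.3221, -0.4938, 0.0000] → [-0.5458, -0.0574, 0.2866, -0.1045, 0.9945, 0.0000]
J4: z=[0.4669, 0.0491, -0.8829] o=[-0.6733, -0.5308, -0.1878] → [-0.2939, 0.0804, -0.1509, 0.4669, 0.0491, -0.8829]
V = J·q̇ = [-0.4652, 0.1299, 0.2851, -0.2729, 0.7546, 0.0410]

-0.4652 0.1299 0.2851 -0.2729 0.7546 0.0410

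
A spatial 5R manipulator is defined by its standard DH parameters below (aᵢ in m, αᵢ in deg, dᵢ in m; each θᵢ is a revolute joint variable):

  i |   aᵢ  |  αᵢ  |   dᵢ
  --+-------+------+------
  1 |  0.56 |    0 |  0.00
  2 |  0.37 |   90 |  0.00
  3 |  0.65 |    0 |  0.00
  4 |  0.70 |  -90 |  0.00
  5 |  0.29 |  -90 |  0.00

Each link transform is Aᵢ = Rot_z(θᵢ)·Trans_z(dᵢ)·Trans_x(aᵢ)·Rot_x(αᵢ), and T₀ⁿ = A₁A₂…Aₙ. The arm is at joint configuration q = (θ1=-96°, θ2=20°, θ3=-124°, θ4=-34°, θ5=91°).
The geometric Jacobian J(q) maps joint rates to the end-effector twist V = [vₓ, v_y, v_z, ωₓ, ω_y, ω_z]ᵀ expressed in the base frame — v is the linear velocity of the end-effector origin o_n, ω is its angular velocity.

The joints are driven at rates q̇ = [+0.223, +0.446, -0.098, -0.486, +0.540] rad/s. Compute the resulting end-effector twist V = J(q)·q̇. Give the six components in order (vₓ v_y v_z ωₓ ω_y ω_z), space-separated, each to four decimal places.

-0.3538 0.1292 0.4706 0.6156 -0.0550 0.1683

o_n = [0.0685, 0.1321, -0.7992]
J₁: ẑ×o_n = [-0.1321, 0.0685, 0.0000], ω = ẑ
J2: z=[0.0000, 0.0000, 1.0000] o=[-0.0585, -0.5569, 0.0000] → [-0.6890, 0.1270, 0.0000, 0.0000, 0.0000, 1.0000]
J3: z=[-0.9703, -0.2419, 0.0000] o=[0.0310, -0.9159, 0.0000] → [0.1933, -0.7755, -1.0078, -0.9703, -0.2419, 0.0000]
J4: z=[-0.9703, -0.2419, 0.0000] o=[-0.0570, -0.5633, -0.5389] → [0.0630, -0.2526, -0.6443, -0.9703, -0.2419, 0.0000]
J5: z=[0.0906, -0.3635, -0.9272] o=[-0.2140, 0.0665, -0.8011] → [0.0601, -0.2621, 0.1086, 0.0906, -0.3635, -0.9272]
V = J·q̇ = [-0.3538, 0.1292, 0.4706, 0.6156, -0.0550, 0.1683]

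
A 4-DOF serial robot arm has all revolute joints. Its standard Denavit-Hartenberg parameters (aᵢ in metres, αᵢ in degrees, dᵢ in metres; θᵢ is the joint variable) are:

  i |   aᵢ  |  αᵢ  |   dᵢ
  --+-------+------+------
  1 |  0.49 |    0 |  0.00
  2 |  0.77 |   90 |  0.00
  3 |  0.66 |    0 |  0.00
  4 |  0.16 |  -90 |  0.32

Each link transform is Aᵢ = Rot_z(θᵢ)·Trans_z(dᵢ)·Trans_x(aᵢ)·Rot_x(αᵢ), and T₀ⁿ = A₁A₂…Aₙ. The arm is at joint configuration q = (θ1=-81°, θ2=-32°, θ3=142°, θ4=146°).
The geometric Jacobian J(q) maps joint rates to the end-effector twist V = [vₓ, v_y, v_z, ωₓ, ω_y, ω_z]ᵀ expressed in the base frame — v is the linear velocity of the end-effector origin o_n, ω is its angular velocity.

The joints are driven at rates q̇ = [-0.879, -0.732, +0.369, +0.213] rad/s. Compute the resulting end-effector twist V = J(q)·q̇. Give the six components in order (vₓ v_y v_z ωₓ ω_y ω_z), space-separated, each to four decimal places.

o_n = [-0.3349, -0.6345, 0.2542]
J₁: ẑ×o_n = [0.6345, -0.3349, 0.0000], ω = ẑ
J2: z=[0.0000, 0.0000, 1.0000] o=[0.0767, -0.4840, 0.0000] → [0.1505, -0.4115, 0.0000, 0.0000, 0.0000, 1.0000]
J3: z=[-0.9205, 0.3907, 0.0000] o=[-0.2242, -1.1928, 0.0000] → [0.0993, 0.2340, -0.4706, -0.9205, 0.3907, 0.0000]
J4: z=[-0.9205, 0.3907, 0.0000] o=[-0.0210, -0.7140, 0.4063] → [-0.0595, -0.1401, 0.0494, -0.9205, 0.3907, 0.0000]
V = J·q̇ = [-0.6439, 0.6521, -0.1631, -0.5357, 0.2274, -1.6110]

-0.6439 0.6521 -0.1631 -0.5357 0.2274 -1.6110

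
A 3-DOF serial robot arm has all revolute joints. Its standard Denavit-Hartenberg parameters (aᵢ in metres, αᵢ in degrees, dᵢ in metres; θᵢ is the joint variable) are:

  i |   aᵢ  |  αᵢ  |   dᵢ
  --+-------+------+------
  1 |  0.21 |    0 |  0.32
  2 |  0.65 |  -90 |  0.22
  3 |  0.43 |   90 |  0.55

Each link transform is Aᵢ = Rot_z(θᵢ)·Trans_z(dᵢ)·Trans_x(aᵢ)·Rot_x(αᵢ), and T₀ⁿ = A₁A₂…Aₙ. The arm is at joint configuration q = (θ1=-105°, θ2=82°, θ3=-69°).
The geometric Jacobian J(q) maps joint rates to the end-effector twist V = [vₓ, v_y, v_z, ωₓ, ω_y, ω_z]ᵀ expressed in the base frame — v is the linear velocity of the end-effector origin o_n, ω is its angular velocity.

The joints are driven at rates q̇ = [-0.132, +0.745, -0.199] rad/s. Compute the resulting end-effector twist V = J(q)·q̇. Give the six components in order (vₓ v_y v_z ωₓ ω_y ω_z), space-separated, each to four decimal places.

o_n = [0.9007, -0.0108, 0.9414]
J₁: ẑ×o_n = [0.0108, 0.9007, -0.0000], ω = ẑ
J2: z=[0.0000, 0.0000, 1.0000] o=[-0.0544, -0.2028, 0.3200] → [-0.1921, 0.9551, 0.0000, 0.0000, 0.0000, 1.0000]
J3: z=[0.3907, 0.9205, 0.0000] o=[0.5440, -0.4568, 0.5400] → [0.3695, -0.1569, -0.1541, 0.3907, 0.9205, 0.0000]
V = J·q̇ = [-0.2181, 0.6239, 0.0307, -0.0778, -0.1832, 0.6130]

-0.2181 0.6239 0.0307 -0.0778 -0.1832 0.6130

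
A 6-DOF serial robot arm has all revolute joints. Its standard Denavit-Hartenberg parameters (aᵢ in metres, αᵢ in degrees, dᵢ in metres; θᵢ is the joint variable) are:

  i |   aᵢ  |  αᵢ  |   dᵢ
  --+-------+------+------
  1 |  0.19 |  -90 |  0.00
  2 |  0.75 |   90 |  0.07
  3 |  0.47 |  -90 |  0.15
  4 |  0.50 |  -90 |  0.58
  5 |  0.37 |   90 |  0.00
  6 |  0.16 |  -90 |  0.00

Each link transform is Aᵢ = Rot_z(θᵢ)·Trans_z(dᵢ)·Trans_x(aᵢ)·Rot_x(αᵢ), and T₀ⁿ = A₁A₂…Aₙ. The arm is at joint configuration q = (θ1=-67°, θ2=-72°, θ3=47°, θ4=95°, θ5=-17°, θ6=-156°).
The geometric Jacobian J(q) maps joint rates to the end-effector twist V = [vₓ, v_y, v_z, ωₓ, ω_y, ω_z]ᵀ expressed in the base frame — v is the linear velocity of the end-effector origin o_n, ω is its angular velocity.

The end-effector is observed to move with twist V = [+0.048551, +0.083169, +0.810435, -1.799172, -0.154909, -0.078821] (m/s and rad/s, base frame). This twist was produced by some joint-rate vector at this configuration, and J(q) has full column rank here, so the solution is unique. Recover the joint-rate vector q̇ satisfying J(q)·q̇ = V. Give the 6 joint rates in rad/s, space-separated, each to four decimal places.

o_n = [1.1452, -0.5076, 0.3957]
J₁: ẑ×o_n = [0.5076, 1.1452, -0.0000], ω = ẑ
J2: z=[0.9205, 0.3907, 0.0000] o=[0.0742, -0.1749, 0.0000] → [0.1546, -0.3642, -0.7247, 0.9205, 0.3907, 0.0000]
J3: z=[-0.3716, 0.8755, 0.3090] o=[0.2292, -0.3609, 0.7133] → [-0.2327, 0.1650, -0.7474, -0.3716, 0.8755, 0.3090]
J4: z=[0.5395, 0.4745, -0.6956] o=[0.5286, -0.1864, 1.0645] → [-0.5408, -0.0681, -0.4659, 0.5395, 0.4745, -0.6956]
J5: z=[-0.7851, -0.0151, -0.6192] o=[0.9937, -0.3513, 0.4789] → [-0.0956, -0.1592, 0.1250, -0.7851, -0.0151, -0.6192]
J6: z=[0.4269, 0.7111, -0.5586] o=[1.1597, -0.6114, 0.2747] → [0.1440, -0.0435, 0.0546, 0.4269, 0.7111, -0.5586]
q̇ = J⁺·V = [-0.2440, -0.9370, 0.4460, -0.8040, 0.5910, 0.2970]

-0.2440 -0.9370 0.4460 -0.8040 0.5910 0.2970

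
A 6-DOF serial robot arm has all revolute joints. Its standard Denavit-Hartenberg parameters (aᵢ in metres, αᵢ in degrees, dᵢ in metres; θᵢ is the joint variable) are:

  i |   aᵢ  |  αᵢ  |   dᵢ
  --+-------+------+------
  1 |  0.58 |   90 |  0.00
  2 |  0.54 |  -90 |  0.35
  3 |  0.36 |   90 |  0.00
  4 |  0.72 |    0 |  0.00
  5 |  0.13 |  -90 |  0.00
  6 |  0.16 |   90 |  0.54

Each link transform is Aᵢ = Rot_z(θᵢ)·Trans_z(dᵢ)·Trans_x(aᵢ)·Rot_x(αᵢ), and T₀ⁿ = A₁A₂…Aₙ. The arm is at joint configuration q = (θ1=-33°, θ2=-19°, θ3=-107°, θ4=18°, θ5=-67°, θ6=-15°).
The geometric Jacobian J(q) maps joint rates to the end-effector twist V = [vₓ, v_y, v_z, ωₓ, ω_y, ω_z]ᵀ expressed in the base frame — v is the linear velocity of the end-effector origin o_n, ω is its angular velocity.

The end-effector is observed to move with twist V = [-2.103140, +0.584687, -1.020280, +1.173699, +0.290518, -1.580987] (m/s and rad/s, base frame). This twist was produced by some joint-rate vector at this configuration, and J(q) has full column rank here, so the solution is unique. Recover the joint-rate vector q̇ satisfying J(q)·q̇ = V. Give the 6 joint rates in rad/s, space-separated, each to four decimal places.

o_n = [-0.4356, -1.9889, 0.3354]
J₁: ẑ×o_n = [1.9889, -0.4356, 0.0000], ω = ẑ
J2: z=[-0.5446, -0.8387, 0.0000] o=[0.4864, -0.3159, 0.0000] → [-0.2813, 0.1827, 0.1379, -0.5446, -0.8387, 0.0000]
J3: z=[0.2730, -0.1773, 0.9455] o=[0.7240, -0.8875, -0.1758] → [0.9507, -1.2360, -0.5063, 0.2730, -0.1773, 0.9455]
J4: z=[-0.5991, 0.7377, 0.3113] o=[0.4530, -1.1220, -0.1415] → [0.6217, 0.0091, 1.1748, -0.5991, 0.7377, 0.3113]
J5: z=[-0.5991, 0.7377, 0.3113] o=[-0.0016, -1.6076, 0.1340] → [0.2673, -0.0145, 0.5486, -0.5991, 0.7377, 0.3113]
J6: z=[-0.3889, -0.6080, 0.6922] o=[-0.0926, -1.6457, 0.0494] → [0.0636, -0.1262, -0.0751, -0.3889, -0.6080, 0.6922]
q̇ = J⁺·V = [-0.7460, -0.9720, -0.3270, -0.8100, -0.2230, -0.2950]

-0.7460 -0.9720 -0.3270 -0.8100 -0.2230 -0.2950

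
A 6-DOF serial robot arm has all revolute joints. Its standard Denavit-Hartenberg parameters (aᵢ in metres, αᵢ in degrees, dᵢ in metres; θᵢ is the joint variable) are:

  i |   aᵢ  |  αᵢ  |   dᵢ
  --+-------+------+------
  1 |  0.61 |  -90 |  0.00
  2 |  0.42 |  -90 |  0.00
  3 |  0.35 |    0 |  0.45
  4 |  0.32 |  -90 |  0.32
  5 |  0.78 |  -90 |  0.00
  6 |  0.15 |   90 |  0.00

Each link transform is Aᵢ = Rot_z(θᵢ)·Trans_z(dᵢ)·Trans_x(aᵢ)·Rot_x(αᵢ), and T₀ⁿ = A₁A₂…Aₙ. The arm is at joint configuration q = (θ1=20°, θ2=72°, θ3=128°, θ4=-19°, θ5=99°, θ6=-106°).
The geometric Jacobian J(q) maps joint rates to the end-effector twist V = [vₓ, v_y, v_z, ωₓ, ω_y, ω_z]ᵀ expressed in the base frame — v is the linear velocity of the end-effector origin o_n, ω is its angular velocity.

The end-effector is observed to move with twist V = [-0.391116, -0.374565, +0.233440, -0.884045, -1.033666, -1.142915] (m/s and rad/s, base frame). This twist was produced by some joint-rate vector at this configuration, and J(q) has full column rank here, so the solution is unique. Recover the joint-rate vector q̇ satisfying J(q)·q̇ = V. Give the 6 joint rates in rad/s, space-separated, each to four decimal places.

-0.8510 -0.2220 0.3060 0.9820 -0.0620 -0.4570

o_n = [0.6819, -0.2011, -0.0140]
J₁: ẑ×o_n = [0.2011, 0.6819, -0.0000], ω = ẑ
J2: z=[-0.3420, 0.9397, 0.0000] o=[0.5732, 0.2086, 0.0000] → [-0.0132, -0.0048, 0.0380, -0.3420, 0.9397, 0.0000]
J3: z=[-0.8937, -0.3253, -0.3090] o=[0.6952, 0.2530, -0.3994] → [-0.2657, 0.3485, 0.4015, -0.8937, -0.3253, -0.3090]
J4: z=[-0.8937, -0.3253, -0.3090] o=[0.3248, -0.1753, -0.3336] → [-0.1119, 0.1752, 0.1392, -0.8937, -0.3253, -0.3090]
J5: z=[-0.3859, 0.2060, 0.8992] o=[0.1120, -0.5747, -0.3334] → [-0.2702, 0.6357, -0.2616, -0.3859, 0.2060, 0.8992]
J6: z=[-0.3658, 0.8607, -0.3542] o=[0.7726, -0.2115, -0.1331] → [0.1062, 0.0757, 0.0742, -0.3658, 0.8607, -0.3542]
q̇ = J⁺·V = [-0.8510, -0.2220, 0.3060, 0.9820, -0.0620, -0.4570]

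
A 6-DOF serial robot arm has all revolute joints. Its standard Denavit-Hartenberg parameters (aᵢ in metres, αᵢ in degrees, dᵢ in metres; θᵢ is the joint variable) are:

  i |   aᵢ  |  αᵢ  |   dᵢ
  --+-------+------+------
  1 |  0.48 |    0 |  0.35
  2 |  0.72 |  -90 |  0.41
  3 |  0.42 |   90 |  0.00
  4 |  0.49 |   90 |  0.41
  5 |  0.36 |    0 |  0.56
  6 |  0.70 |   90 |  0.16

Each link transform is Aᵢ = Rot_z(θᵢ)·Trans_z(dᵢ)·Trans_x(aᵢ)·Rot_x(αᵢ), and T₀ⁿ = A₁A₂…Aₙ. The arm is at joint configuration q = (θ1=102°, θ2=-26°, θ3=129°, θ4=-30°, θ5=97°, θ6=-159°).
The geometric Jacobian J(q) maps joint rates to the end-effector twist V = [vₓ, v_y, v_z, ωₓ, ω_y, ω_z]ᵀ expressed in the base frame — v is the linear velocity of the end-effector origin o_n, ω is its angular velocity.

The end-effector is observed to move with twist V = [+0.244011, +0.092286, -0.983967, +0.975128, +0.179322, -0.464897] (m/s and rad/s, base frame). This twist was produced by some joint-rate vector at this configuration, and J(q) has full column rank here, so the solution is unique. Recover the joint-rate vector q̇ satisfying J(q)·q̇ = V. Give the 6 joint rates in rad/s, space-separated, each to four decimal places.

o_n = [0.9720, 0.5898, 0.0980]
J₁: ẑ×o_n = [-0.5898, 0.9720, 0.0000], ω = ẑ
J2: z=[0.0000, 0.0000, 1.0000] o=[-0.0998, 0.4695, 0.3500] → [-0.1203, 1.0718, 0.0000, 0.0000, 0.0000, 1.0000]
J3: z=[-0.9703, 0.2419, 0.0000] o=[0.0744, 1.1681, 0.7600] → [-0.1601, -0.6423, 0.3440, -0.9703, 0.2419, 0.0000]
J4: z=[0.1880, 0.7541, -0.6293] o=[0.0104, 0.9117, 0.4336] → [-0.4556, -0.5421, -0.7856, 0.1880, 0.7541, -0.6293]
J5: z=[0.9164, 0.0958, 0.3886] o=[0.2606, 0.9024, -0.1542] → [0.1457, 0.0453, -0.3547, 0.9164, 0.0958, 0.3886]
J6: z=[0.9164, 0.0958, 0.3886] o=[0.8255, 1.2540, -0.1319] → [0.2801, -0.1538, -0.6228, 0.9164, 0.0958, 0.3886]
q̇ = J⁺·V = [-0.4750, 0.3890, -0.9660, 0.5570, -0.9680, 0.8950]

-0.4750 0.3890 -0.9660 0.5570 -0.9680 0.8950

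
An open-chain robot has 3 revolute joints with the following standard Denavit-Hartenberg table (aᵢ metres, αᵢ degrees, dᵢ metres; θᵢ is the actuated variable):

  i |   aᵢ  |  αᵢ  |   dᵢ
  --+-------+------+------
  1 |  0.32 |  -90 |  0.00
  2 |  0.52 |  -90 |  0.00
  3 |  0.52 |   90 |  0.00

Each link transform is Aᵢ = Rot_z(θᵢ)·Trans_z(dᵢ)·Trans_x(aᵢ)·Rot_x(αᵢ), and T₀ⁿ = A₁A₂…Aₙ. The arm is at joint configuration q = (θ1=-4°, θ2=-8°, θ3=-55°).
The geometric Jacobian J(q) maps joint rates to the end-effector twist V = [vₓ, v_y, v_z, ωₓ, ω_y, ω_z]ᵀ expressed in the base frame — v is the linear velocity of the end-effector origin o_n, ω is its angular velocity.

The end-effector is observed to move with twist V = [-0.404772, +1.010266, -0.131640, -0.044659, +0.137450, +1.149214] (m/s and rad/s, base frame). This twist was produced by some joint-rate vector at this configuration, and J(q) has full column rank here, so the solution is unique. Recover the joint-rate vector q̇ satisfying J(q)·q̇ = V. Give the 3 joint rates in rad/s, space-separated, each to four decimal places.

0.7640 0.1340 -0.3890

o_n = [1.1573, 0.3461, 0.1139]
J₁: ẑ×o_n = [-0.3461, 1.1573, 0.0000], ω = ẑ
J2: z=[0.0698, 0.9976, 0.0000] o=[0.3192, -0.0223, 0.0000] → [0.1136, -0.0079, -0.8103, 0.0698, 0.9976, 0.0000]
J3: z=[0.1388, -0.0097, -0.9903] o=[0.8329, -0.0582, 0.0724] → [0.4000, -0.3270, 0.0593, 0.1388, -0.0097, -0.9903]
q̇ = J⁺·V = [0.7640, 0.1340, -0.3890]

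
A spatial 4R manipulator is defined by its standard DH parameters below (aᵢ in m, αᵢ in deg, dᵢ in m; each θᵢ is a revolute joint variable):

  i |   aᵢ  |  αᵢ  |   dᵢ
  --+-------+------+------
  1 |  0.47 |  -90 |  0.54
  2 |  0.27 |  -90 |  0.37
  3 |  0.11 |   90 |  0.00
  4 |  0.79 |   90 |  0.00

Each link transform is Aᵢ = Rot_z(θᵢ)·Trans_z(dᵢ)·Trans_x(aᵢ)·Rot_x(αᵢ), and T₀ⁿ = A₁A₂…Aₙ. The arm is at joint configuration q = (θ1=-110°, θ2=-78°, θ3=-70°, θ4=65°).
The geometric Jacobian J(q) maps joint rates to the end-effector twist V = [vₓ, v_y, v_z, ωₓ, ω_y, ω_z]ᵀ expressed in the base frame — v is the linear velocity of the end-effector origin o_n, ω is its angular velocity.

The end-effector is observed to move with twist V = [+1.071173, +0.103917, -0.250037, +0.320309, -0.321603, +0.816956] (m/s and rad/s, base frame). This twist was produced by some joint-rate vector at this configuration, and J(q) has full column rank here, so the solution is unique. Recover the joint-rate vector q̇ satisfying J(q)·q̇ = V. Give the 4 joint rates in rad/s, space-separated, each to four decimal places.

o_n = [0.3094, -1.4514, 0.8037]
J₁: ẑ×o_n = [1.4514, 0.3094, -0.0000], ω = ẑ
J2: z=[0.9397, -0.3420, 0.0000] o=[-0.1607, -0.4417, 0.5400] → [-0.0902, -0.2478, -0.7880, 0.9397, -0.3420, 0.0000]
J3: z=[-0.3345, -0.9192, -0.2079] o=[0.1677, -0.6210, 0.8041] → [-0.1723, -0.0296, 0.4080, -0.3345, -0.9192, -0.2079]
J4: z=[0.3882, 0.0666, -0.9192] o=[0.2622, -0.6637, 0.8409] → [-0.7265, -0.0289, -0.3089, 0.3882, 0.0666, -0.9192]
q̇ = J⁺·V = [0.7090, 0.4640, 0.1660, -0.1550]

0.7090 0.4640 0.1660 -0.1550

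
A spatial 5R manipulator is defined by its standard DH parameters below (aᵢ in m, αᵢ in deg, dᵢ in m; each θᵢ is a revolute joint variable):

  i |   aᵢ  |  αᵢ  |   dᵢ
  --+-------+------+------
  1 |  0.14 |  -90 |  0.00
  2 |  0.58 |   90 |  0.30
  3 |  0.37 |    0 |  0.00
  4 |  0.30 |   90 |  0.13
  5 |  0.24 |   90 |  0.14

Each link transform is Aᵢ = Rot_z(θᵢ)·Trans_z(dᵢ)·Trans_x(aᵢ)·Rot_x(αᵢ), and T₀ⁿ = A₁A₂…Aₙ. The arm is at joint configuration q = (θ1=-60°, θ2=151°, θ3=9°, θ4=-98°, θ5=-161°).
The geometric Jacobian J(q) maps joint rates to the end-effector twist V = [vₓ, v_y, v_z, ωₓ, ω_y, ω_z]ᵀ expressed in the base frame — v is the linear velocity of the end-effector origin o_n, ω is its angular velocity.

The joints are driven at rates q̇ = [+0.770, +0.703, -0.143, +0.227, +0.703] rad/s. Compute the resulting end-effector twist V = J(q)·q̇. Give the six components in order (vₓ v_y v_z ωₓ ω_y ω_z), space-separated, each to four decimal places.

o_n = [-0.0257, 0.6092, -0.4365]
J₁: ẑ×o_n = [-0.6092, -0.0257, 0.0000], ω = ẑ
J2: z=[0.8660, 0.5000, 0.0000] o=[0.0700, -0.1212, 0.0000] → [-0.2182, 0.3780, 0.6804, 0.8660, 0.5000, 0.0000]
J3: z=[0.2424, -0.4199, -0.8746] o=[0.0762, 0.4681, -0.2812] → [0.1887, 0.1267, -0.0085, 0.2424, -0.4199, -0.8746]
J4: z=[0.2424, -0.4199, -0.8746] o=[-0.0335, 0.7738, -0.4584] → [-0.1531, -0.0122, -0.0366, 0.2424, -0.4199, -0.8746]
J5: z=[0.4221, -0.7661, 0.4847] o=[-0.2641, 0.5732, -0.5746] → [-0.1233, 0.0572, 0.1978, 0.4221, -0.7661, 0.4847]
V = J·q̇ = [-0.7709, 0.2653, 0.6103, 0.9259, -0.2223, 1.0373]

-0.7709 0.2653 0.6103 0.9259 -0.2223 1.0373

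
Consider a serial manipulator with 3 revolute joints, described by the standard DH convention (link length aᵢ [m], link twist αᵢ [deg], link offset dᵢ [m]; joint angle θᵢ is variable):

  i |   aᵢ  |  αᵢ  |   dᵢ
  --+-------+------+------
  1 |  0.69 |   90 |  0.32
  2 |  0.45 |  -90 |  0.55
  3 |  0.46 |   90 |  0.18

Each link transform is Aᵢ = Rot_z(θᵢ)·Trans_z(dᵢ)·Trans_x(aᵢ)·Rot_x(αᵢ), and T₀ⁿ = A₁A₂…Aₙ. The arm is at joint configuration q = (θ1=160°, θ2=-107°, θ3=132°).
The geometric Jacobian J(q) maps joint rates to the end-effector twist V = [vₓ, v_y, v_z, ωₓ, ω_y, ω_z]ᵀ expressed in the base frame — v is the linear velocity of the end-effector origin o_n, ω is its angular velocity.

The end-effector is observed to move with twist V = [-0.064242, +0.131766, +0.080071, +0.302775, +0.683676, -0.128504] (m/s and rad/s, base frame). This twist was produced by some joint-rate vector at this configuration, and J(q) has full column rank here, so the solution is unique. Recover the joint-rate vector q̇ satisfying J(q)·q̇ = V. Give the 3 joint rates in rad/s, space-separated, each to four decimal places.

o_n = [-0.6999, 0.4762, 0.1314]
J₁: ẑ×o_n = [-0.4762, -0.6999, 0.0000], ω = ẑ
J2: z=[0.3420, 0.9397, 0.0000] o=[-0.6484, 0.2360, 0.3200] → [-0.1772, 0.0645, 0.1306, 0.3420, 0.9397, 0.0000]
J3: z=[-0.8986, 0.3271, -0.2924] o=[-0.3366, 0.7078, -0.1103] → [0.0114, 0.3234, 0.3269, -0.8986, 0.3271, -0.2924]
q̇ = J⁺·V = [-0.1440, 0.7460, -0.0530]

-0.1440 0.7460 -0.0530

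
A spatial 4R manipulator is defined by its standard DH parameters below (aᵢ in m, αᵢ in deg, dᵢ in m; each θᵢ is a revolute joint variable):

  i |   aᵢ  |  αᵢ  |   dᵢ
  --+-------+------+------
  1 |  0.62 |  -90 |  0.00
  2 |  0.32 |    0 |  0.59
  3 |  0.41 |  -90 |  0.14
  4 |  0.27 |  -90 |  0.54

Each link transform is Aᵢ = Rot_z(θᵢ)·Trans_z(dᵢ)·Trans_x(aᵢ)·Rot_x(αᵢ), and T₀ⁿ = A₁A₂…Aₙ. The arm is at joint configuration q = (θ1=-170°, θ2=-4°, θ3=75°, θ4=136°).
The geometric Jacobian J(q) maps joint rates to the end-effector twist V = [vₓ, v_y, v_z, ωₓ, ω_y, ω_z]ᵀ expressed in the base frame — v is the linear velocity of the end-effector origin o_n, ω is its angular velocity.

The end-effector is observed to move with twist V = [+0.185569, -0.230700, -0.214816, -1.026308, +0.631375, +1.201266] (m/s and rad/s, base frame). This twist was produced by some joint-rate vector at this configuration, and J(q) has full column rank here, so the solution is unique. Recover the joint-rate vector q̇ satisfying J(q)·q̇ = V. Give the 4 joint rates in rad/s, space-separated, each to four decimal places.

o_n = [-0.3971, -0.6208, -0.3575]
J₁: ẑ×o_n = [0.6208, -0.3971, 0.0000], ω = ẑ
J2: z=[0.1736, -0.9848, 0.0000] o=[-0.6106, -0.1077, 0.0000] → [0.3521, 0.0621, 0.1211, 0.1736, -0.9848, 0.0000]
J3: z=[0.1736, -0.9848, 0.0000] o=[-0.8225, -0.7441, 0.0223] → [0.3741, 0.0660, 0.4403, 0.1736, -0.9848, 0.0000]
J4: z=[0.9312, 0.1642, -0.3256] o=[-0.9296, -0.9052, -0.3653] → [0.0939, -0.1807, 0.1773, 0.9312, 0.1642, -0.3256]
q̇ = J⁺·V = [0.8910, -0.9600, 0.1600, -0.9530]

0.8910 -0.9600 0.1600 -0.9530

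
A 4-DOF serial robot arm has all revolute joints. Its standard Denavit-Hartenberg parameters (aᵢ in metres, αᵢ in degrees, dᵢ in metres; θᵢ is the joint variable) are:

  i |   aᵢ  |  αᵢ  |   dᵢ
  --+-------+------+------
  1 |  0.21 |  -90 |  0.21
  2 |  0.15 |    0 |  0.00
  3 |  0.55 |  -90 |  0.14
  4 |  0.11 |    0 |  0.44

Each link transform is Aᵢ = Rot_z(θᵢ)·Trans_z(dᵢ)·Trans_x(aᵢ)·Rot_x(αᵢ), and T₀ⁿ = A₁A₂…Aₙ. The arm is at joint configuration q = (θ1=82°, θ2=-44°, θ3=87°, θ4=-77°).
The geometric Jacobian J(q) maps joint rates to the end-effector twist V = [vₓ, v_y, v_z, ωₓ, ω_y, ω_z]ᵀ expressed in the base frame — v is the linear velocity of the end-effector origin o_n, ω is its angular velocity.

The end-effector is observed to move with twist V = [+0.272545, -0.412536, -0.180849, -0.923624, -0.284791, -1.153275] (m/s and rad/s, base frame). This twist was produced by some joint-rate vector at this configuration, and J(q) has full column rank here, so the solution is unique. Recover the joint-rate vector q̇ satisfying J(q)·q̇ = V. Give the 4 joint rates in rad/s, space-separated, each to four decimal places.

-0.7130 0.2930 0.5820 0.6020

o_n = [-0.1838, 0.4683, -0.3996]
J₁: ẑ×o_n = [-0.4683, -0.1838, 0.0000], ω = ẑ
J2: z=[-0.9903, 0.1392, 0.0000] o=[0.0292, 0.2080, 0.2100] → [-0.0848, -0.6036, -0.2282, -0.9903, 0.1392, 0.0000]
J3: z=[-0.9903, 0.1392, 0.0000] o=[0.0442, 0.3148, 0.3142] → [-0.0993, -0.7068, -0.1203, -0.9903, 0.1392, 0.0000]
J4: z=[-0.0949, -0.6754, -0.7314] o=[-0.0384, 0.7326, -0.0609] → [0.0354, 0.0742, -0.0731, -0.0949, -0.6754, -0.7314]
q̇ = J⁺·V = [-0.7130, 0.2930, 0.5820, 0.6020]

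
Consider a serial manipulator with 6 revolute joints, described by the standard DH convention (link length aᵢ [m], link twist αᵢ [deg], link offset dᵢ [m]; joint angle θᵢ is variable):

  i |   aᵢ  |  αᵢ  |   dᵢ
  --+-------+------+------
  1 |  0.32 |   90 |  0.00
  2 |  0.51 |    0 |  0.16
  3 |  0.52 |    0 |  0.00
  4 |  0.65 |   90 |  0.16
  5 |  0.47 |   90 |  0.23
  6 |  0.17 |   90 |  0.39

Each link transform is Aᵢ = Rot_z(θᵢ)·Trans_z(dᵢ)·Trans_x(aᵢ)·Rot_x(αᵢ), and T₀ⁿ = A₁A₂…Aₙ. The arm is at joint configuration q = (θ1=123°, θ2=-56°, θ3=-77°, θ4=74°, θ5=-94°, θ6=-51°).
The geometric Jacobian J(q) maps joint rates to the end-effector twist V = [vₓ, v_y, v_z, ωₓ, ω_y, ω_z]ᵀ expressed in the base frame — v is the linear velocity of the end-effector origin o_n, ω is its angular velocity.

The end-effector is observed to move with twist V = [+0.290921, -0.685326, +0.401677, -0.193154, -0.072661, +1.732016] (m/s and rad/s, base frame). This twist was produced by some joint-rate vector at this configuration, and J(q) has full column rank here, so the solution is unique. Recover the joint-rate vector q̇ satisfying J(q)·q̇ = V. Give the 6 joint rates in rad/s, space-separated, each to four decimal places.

0.8640 -0.0520 -0.5970 0.3970 -0.4850 0.7230

o_n = [-0.3442, 0.1107, -1.0427]
J₁: ẑ×o_n = [-0.1107, -0.3442, 0.0000], ω = ẑ
J2: z=[0.8387, 0.5446, 0.0000] o=[-0.1743, 0.2684, 0.0000] → [-0.5679, 0.8745, -0.0397, 0.8387, 0.5446, 0.0000]
J3: z=[0.8387, 0.5446, 0.0000] o=[-0.1954, 0.5947, -0.4228] → [-0.3376, 0.5199, -0.3249, 0.8387, 0.5446, 0.0000]
J4: z=[0.8387, 0.5446, 0.0000] o=[-0.0023, 0.2973, -0.8031] → [-0.1305, 0.2009, 0.0298, 0.8387, 0.5446, 0.0000]
J5: z=[0.4668, -0.7189, -0.5150] o=[-0.0504, 0.6652, -1.3603] → [-0.5139, 0.0031, -0.4700, 0.4668, -0.7189, -0.5150]
J6: z=[0.3383, -0.3929, 0.8551] o=[-0.3271, 0.2303, -1.4506] → [-0.0580, -0.1527, -0.0472, 0.3383, -0.3929, 0.8551]
q̇ = J⁺·V = [0.8640, -0.0520, -0.5970, 0.3970, -0.4850, 0.7230]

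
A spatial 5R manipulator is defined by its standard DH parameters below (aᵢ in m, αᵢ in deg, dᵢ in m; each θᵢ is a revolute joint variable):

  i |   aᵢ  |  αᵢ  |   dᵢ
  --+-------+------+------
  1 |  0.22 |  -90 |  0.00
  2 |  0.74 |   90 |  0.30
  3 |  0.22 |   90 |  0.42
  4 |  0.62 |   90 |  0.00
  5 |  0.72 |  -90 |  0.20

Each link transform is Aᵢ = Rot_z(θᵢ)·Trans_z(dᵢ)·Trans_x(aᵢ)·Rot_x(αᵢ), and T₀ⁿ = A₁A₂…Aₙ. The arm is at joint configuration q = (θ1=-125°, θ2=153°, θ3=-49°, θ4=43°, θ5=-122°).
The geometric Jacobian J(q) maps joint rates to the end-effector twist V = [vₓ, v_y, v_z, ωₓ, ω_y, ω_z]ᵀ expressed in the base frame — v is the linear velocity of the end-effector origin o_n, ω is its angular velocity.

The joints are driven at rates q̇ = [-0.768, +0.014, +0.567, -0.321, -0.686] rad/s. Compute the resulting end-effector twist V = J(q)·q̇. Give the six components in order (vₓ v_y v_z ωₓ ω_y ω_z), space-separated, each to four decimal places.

0.8016 -1.0400 0.5393 0.1619 -0.7760 -1.6909

o_n = [0.7976, 0.6161, -1.0921]
J₁: ẑ×o_n = [-0.6161, 0.7976, 0.0000], ω = ẑ
J2: z=[0.8192, -0.5736, 0.0000] o=[-0.1262, -0.1802, 0.0000] → [0.6264, 0.8946, 1.1821, 0.8192, -0.5736, 0.0000]
J3: z=[-0.2604, -0.3719, -0.8910] o=[0.4977, 0.1878, -0.3360] → [0.6627, -0.4640, -0.0000, -0.2604, -0.3719, -0.8910]
J4: z=[-0.9231, -0.1745, 0.3426] o=[0.3261, 0.2322, -0.7757] → [-0.0763, -0.1305, -0.2721, -0.9231, -0.1745, 0.3426]
J5: z=[-0.0025, 0.8938, 0.4485] o=[0.0877, 0.4884, -1.2875] → [0.1174, 0.3189, -0.6348, -0.0025, 0.8938, 0.4485]
V = J·q̇ = [0.8016, -1.0400, 0.5393, 0.1619, -0.7760, -1.6909]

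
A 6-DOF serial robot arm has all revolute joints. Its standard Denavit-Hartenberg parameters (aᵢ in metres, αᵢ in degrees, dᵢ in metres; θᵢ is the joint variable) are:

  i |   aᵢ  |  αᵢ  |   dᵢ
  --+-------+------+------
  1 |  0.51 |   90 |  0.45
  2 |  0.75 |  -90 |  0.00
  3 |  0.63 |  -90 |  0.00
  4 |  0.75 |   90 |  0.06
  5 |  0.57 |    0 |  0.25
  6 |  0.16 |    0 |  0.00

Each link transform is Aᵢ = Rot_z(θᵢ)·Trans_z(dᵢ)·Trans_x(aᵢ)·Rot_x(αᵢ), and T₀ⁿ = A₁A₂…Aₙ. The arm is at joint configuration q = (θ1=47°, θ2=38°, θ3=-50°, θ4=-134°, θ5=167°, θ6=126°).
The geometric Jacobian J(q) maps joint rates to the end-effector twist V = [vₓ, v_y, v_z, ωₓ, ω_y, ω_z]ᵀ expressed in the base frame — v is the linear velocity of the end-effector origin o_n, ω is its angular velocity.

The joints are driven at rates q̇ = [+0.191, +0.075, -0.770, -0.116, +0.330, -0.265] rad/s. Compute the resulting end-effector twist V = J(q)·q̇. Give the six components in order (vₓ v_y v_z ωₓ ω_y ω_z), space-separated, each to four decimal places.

o_n = [0.9897, 0.7949, 1.0474]
J₁: ẑ×o_n = [-0.7949, 0.9897, 0.0000], ω = ẑ
J2: z=[0.7314, -0.6820, 0.0000] o=[0.3478, 0.3730, 0.4500] → [-0.4074, -0.4369, 0.7463, 0.7314, -0.6820, 0.0000]
J3: z=[-0.4199, -0.4503, 0.7880] o=[0.7509, 0.8052, 0.9117] → [-0.0529, 0.2451, 0.1119, -0.4199, -0.4503, 0.7880]
J4: z=[-0.0584, 0.8799, 0.4716] o=[1.3215, 0.7095, 1.1611] → [-0.1403, -0.1631, 0.2869, -0.0584, 0.8799, 0.4716]
J5: z=[-0.3598, 0.4221, -0.8321] o=[0.6196, 0.5985, 1.4083] → [0.0110, -0.4378, -0.2269, -0.3598, 0.4221, -0.8321]
J6: z=[-0.3598, 0.4221, -0.8321] o=[1.0393, 0.9381, 1.0986] → [-0.1408, 0.0229, 0.0725, -0.3598, 0.4221, -0.8321]
V = J·q̇ = [-0.0844, -0.1641, -0.1575, 0.3615, 0.2209, -0.5246]

-0.0844 -0.1641 -0.1575 0.3615 0.2209 -0.5246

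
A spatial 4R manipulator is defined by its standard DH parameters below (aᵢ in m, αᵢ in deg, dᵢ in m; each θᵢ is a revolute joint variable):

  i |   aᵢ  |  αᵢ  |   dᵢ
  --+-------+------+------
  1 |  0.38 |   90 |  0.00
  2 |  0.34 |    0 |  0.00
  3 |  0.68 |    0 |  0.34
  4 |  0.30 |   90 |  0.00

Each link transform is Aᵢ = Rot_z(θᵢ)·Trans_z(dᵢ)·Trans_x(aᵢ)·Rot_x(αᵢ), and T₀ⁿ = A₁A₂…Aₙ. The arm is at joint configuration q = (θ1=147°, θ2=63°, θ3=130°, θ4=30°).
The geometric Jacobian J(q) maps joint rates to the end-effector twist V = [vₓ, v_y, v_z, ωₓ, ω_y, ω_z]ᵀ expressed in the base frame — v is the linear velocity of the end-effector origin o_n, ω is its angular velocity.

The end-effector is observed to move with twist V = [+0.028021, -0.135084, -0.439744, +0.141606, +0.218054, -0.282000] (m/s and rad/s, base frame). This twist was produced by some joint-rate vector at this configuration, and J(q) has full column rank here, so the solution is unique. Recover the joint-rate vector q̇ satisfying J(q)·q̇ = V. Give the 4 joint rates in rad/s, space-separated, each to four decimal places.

o_n = [0.4767, 0.0958, -0.0546]
J₁: ẑ×o_n = [-0.0958, 0.4767, 0.0000], ω = ẑ
J2: z=[0.5446, 0.8387, 0.0000] o=[-0.3187, 0.2070, 0.0000] → [-0.0458, 0.0298, -0.7276, 0.5446, 0.8387, 0.0000]
J3: z=[0.5446, 0.8387, 0.0000] o=[-0.4481, 0.2910, 0.3029] → [-0.2999, 0.1947, -0.8820, 0.5446, 0.8387, 0.0000]
J4: z=[0.5446, 0.8387, 0.0000] o=[0.2927, 0.2153, 0.1500] → [-0.1716, 0.1114, -0.2194, 0.5446, 0.8387, 0.0000]
q̇ = J⁺·V = [-0.2820, 0.5340, 0.1680, -0.4420]

-0.2820 0.5340 0.1680 -0.4420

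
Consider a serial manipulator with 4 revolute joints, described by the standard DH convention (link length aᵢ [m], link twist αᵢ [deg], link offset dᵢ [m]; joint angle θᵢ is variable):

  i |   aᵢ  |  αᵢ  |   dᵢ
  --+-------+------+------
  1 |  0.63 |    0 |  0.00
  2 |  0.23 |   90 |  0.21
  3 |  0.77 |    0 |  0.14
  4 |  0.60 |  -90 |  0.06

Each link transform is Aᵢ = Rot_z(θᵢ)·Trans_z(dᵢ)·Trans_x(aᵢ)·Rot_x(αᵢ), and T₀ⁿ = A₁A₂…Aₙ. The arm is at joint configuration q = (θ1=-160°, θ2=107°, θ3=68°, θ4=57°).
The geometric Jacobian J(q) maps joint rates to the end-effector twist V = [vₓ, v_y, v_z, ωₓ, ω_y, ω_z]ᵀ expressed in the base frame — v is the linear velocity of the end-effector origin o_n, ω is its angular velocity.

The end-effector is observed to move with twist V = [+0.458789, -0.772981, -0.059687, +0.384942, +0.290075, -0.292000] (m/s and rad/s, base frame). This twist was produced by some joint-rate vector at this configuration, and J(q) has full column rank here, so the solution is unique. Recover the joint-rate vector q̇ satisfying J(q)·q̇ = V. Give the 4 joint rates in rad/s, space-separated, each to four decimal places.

0.2600 -0.5520 -0.7820 0.3000

o_n = [-0.6468, -0.4750, 1.4154]
J₁: ẑ×o_n = [0.4750, -0.6468, 0.0000], ω = ẑ
J2: z=[0.0000, 0.0000, 1.0000] o=[-0.5920, -0.2155, 0.0000] → [0.2596, -0.0548, 0.0000, 0.0000, 0.0000, 1.0000]
J3: z=[-0.7986, -0.6018, 0.0000] o=[-0.4536, -0.3992, 0.2100] → [-0.7254, 0.9627, -0.0557, -0.7986, -0.6018, 0.0000]
J4: z=[-0.7986, -0.6018, 0.0000] o=[-0.3918, -0.7138, 0.9239] → [-0.2958, 0.3925, -0.3441, -0.7986, -0.6018, 0.0000]
q̇ = J⁺·V = [0.2600, -0.5520, -0.7820, 0.3000]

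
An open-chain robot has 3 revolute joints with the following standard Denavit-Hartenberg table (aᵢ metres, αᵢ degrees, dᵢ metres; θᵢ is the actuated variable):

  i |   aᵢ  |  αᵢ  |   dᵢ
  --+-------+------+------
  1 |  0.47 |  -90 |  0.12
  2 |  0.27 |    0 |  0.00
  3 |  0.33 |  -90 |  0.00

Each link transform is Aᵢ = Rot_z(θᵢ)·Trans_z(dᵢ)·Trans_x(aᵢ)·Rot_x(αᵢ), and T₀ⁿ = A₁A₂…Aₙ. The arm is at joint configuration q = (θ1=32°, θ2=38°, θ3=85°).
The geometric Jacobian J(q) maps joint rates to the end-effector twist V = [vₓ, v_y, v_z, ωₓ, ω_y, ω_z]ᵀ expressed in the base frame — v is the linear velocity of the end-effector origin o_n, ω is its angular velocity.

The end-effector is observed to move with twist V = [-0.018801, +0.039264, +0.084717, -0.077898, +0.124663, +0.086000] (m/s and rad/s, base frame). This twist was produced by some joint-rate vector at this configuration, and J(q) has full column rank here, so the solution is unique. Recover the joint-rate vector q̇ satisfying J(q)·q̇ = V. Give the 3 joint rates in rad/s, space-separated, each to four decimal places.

o_n = [0.4266, 0.2666, -0.3230]
J₁: ẑ×o_n = [-0.2666, 0.4266, 0.0000], ω = ẑ
J2: z=[-0.5299, 0.8480, 0.0000] o=[0.3986, 0.2491, 0.1200] → [-0.3757, -0.2347, -0.0330, -0.5299, 0.8480, 0.0000]
J3: z=[-0.5299, 0.8480, 0.0000] o=[0.5790, 0.3618, -0.0462] → [-0.2347, -0.1467, 0.1797, -0.5299, 0.8480, 0.0000]
q̇ = J⁺·V = [0.0860, -0.2740, 0.4210]

0.0860 -0.2740 0.4210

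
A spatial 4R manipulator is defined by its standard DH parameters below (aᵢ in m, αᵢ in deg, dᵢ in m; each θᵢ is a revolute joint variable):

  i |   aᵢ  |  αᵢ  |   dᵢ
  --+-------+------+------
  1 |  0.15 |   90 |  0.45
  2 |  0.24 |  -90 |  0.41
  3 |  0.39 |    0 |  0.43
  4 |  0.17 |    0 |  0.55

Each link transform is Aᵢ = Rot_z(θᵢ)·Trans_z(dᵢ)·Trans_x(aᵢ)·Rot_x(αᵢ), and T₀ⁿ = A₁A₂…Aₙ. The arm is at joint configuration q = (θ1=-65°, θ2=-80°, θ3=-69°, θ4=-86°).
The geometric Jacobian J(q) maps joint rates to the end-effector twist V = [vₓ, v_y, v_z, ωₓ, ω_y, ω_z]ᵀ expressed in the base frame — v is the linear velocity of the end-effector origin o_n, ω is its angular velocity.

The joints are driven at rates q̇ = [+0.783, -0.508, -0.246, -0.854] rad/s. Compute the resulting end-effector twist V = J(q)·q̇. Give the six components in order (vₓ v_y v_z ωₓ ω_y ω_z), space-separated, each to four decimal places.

o_n = [-0.2789, -1.4037, 0.3979]
J₁: ẑ×o_n = [1.4037, -0.2789, 0.0000], ω = ẑ
J2: z=[-0.9063, -0.4226, 0.0000] o=[0.0634, -0.1359, 0.4500] → [0.0220, -0.0472, 1.0043, -0.9063, -0.4226, 0.0000]
J3: z=[0.4162, -0.8925, 0.1736] o=[-0.2906, -0.3470, 0.2136] → [0.0190, -0.0747, -0.4293, 0.4162, -0.8925, 0.1736]
J4: z=[0.4162, -0.8925, 0.1736] o=[-0.4313, -0.9067, 0.1507] → [-0.1344, -0.0764, -0.0708, 0.4162, -0.8925, 0.1736]
V = J·q̇ = [1.1980, -0.1107, -0.3441, 0.0026, 1.1965, 0.5920]

1.1980 -0.1107 -0.3441 0.0026 1.1965 0.5920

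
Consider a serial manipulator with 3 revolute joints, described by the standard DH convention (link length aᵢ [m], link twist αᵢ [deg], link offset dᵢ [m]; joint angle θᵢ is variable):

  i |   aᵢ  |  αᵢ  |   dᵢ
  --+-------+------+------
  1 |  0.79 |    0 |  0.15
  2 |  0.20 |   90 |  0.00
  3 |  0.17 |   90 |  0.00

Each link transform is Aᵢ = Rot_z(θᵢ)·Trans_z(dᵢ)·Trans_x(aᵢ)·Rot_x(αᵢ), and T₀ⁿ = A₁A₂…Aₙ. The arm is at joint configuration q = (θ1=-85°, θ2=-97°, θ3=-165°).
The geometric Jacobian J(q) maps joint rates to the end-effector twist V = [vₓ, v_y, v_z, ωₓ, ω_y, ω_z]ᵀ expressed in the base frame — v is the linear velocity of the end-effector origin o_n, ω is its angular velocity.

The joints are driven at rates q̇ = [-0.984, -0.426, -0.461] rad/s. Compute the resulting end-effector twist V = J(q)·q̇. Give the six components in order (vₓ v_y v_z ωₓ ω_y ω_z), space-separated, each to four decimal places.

o_n = [0.0331, -0.7857, 0.1060]
J₁: ẑ×o_n = [0.7857, 0.0331, -0.0000], ω = ẑ
J2: z=[0.0000, 0.0000, 1.0000] o=[0.0689, -0.7870, 0.1500] → [-0.0012, -0.0358, 0.0000, 0.0000, 0.0000, 1.0000]
J3: z=[0.0349, 0.9994, 0.0000] o=[-0.1310, -0.7800, 0.1500] → [-0.0440, 0.0015, -0.1642, 0.0349, 0.9994, 0.0000]
V = J·q̇ = [-0.7524, -0.0180, 0.0757, -0.0161, -0.4607, -1.4100]

-0.7524 -0.0180 0.0757 -0.0161 -0.4607 -1.4100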